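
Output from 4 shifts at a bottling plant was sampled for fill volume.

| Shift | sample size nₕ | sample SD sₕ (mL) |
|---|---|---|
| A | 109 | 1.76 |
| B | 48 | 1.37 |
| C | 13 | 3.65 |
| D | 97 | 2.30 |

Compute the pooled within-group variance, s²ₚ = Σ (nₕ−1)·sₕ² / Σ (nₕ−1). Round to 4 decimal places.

Degrees of freedom: 108 + 47 + 12 + 96 = 263.
Σ(nₕ−1)sₕ² = 108·3.0976 + 47·1.8769 + 12·13.3225 + 96·5.29 = 1090.4651.
s²ₚ = 1090.4651 / 263 = 4.146255... → 4.1463.

4.1463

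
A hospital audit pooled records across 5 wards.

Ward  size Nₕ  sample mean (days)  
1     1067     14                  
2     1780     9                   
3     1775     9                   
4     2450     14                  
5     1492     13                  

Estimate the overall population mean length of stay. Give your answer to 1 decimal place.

x̄_st = (Σ Nₕx̄ₕ) / (Σ Nₕ) = (1067·14 + 1780·9 + 1775·9 + 2450·14 + 1492·13) / 8564
= 100629 / 8564 = 11.750... → 11.8.

11.8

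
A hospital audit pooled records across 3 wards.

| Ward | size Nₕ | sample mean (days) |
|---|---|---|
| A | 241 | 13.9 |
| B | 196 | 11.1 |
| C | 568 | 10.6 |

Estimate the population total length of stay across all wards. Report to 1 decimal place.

11546.3

Population total = Σ Nₕ·x̄ₕ (each stratum's size times its mean).
241·13.9 + 196·11.1 + 568·10.6 = 3349.9 + 2175.6 + 6020.8 = 11546.3.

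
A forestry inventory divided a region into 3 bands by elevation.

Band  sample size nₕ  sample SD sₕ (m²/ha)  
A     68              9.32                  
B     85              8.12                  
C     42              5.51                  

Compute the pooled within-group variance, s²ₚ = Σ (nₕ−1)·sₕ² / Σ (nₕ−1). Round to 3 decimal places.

65.641

A: (68−1)·9.32² = 67·86.8624 = 5819.7808
B: (85−1)·8.12² = 84·65.9344 = 5538.4896
C: (42−1)·5.51² = 41·30.3601 = 1244.7641
Numerator = 12603.0345; denominator = Σ(nₕ−1) = 192.
s²ₚ = 12603.0345/192 = 65.64080... → 65.641.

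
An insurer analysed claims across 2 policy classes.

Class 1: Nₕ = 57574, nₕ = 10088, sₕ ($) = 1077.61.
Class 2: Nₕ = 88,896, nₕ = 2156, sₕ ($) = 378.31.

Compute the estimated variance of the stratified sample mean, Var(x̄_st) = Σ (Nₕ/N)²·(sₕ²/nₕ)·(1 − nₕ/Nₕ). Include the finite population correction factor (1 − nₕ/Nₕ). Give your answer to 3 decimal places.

N = 146470; Wₕ = Nₕ/N.
class 1: (57574/146470)²·1077.61²/10088·(1 − 10088/57574) = 14.669415
class 2: (88896/146470)²·378.31²/2156·(1 − 2156/88896) = 23.858941
Sum = 38.528355 → 38.528.

38.528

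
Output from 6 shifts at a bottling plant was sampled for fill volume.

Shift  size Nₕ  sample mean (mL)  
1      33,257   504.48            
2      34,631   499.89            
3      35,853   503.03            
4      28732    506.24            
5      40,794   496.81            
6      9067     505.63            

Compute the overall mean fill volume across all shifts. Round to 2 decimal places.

501.94

N = 33257 + 34631 + 35853 + 28732 + 40794 + 9067 = 182334.
The stratified mean weights each stratum mean by its population share Nₕ/N.
Σ Nₕx̄ₕ = 33257·504.48 + 34631·499.89 + 35853·503.03 + 28732·506.24 + 40794·496.81 + 9067·505.63 = 16777491.36 + 17311690.59 + 18035134.59 + 14545287.68 + 20266867.14 + 4584547.21 = 91521018.57.
Divide by N: 91521018.57 / 182334 = 501.9416... → 501.94.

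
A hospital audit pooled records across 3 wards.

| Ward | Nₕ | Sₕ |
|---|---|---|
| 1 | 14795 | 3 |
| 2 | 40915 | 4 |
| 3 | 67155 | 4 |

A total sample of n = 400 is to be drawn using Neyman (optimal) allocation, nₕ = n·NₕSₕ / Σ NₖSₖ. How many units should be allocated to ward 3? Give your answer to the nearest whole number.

225

Σ NₕSₕ = 14795·3 + 40915·4 + 67155·4 = 476665.
Share for 3: 268620/476665 = 0.56354.
n_3 = 400 × 0.56354 = 225.416... → 225.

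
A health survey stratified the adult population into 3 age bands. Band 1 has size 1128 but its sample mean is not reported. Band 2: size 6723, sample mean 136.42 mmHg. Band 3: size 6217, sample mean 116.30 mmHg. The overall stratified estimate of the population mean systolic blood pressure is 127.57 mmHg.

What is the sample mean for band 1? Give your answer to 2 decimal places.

136.94

N = 1128 + 6723 + 6217 = 14068.
Overall total = μ·N = 127.57·14068 = 1794654.76.
Subtract the known strata: 6723·136.42 + 6217·116.30 = 1640188.76.
Remaining total for band 1: 1794654.76 − 1640188.76 = 154466.
Divide by its size: 154466 / 1128 = 136.9379... → 136.94.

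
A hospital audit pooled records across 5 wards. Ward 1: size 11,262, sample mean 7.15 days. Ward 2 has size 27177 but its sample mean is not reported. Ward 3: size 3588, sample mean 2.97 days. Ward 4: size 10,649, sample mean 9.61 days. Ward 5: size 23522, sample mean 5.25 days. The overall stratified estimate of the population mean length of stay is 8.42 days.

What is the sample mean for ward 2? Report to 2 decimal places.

Σ Nₕx̄ₕ = N·μ, so 27177·x̄_2 = 76198·8.42 − (11262·7.15 + 3588·2.97 + 10649·9.61 + 23522·5.25).
= 641587.16 − 317007.05 = 324580.11.
x̄_2 = 324580.11 / 27177 = 11.9432... → 11.94.

11.94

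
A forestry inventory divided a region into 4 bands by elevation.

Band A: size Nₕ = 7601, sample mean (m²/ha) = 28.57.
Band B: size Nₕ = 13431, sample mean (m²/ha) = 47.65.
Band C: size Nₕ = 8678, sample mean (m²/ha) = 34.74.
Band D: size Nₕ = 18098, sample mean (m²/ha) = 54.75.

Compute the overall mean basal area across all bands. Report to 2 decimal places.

N = 7601 + 13431 + 8678 + 18098 = 47808.
The stratified mean weights each stratum mean by its population share Nₕ/N.
Σ Nₕx̄ₕ = 7601·28.57 + 13431·47.65 + 8678·34.74 + 18098·54.75 = 217160.57 + 639987.15 + 301473.72 + 990865.5 = 2149486.94.
Divide by N: 2149486.94 / 47808 = 44.9608... → 44.96.

44.96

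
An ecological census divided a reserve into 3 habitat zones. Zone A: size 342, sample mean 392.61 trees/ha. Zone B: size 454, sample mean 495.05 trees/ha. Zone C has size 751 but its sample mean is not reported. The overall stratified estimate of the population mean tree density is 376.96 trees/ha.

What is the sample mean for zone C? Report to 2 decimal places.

298.44

Σ Nₕx̄ₕ = N·μ, so 751·x̄_C = 1547·376.96 − (342·392.61 + 454·495.05).
= 583157.12 − 359025.32 = 224131.8.
x̄_C = 224131.8 / 751 = 298.4445... → 298.44.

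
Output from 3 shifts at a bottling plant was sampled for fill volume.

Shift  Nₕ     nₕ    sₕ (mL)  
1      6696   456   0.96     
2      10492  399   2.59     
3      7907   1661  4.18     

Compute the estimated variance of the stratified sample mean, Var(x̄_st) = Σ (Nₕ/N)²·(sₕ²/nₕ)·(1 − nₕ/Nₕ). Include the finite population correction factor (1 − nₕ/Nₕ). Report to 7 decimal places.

N = 25095. Term for each stratum: Wₕ²sₕ²/nₕ·(1−nₕ/Nₕ).
Var(x̄_st) = 0.0001340921 + 0.0028270324 + 0.0008249398 = 0.0037860643 → 0.0037861.

0.0037861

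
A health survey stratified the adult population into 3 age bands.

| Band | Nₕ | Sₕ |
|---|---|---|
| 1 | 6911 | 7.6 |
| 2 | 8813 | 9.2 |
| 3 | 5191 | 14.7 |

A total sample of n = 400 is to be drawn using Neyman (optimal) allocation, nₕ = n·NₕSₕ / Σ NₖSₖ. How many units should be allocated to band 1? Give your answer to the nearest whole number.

100

Σ NₕSₕ = 6911·7.6 + 8813·9.2 + 5191·14.7 = 209910.9.
Share for 1: 52523.6/209910.9 = 0.25022.
n_1 = 400 × 0.25022 = 100.087... → 100.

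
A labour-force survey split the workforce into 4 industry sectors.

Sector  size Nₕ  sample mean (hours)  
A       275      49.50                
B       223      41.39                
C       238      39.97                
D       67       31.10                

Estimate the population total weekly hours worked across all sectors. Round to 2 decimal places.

Estimate total by summing Nₕ·x̄ₕ over strata.
275·49.50 + 223·41.39 + 238·39.97 + 67·31.10 = 13612.5 + 9229.97 + 9512.86 + 2083.7 = 34439.03.

34439.03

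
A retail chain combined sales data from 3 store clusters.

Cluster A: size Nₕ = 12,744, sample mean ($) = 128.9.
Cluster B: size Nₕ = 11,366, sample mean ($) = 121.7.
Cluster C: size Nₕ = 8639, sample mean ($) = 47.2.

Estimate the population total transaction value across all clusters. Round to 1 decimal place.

A: 12744·128.9 = 1642701.6
B: 11366·121.7 = 1383242.2
C: 8639·47.2 = 407760.8
τ̂ = Σ Nₕx̄ₕ = 3433704.6.

3433704.6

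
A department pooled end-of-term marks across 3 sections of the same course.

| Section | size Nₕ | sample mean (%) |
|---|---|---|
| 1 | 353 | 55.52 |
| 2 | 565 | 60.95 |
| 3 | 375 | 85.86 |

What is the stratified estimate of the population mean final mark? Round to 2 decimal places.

N = 353 + 565 + 375 = 1293.
The stratified mean weights each stratum mean by its population share Nₕ/N.
Σ Nₕx̄ₕ = 353·55.52 + 565·60.95 + 375·85.86 = 19598.56 + 34436.75 + 32197.5 = 86232.81.
Divide by N: 86232.81 / 1293 = 66.6920... → 66.69.

66.69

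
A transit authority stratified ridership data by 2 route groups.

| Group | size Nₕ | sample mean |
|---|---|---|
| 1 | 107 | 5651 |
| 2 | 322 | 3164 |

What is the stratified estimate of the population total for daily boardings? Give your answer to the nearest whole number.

1: 107·5651 = 604657
2: 322·3164 = 1018808
τ̂ = Σ Nₕx̄ₕ = 1623465.

1623465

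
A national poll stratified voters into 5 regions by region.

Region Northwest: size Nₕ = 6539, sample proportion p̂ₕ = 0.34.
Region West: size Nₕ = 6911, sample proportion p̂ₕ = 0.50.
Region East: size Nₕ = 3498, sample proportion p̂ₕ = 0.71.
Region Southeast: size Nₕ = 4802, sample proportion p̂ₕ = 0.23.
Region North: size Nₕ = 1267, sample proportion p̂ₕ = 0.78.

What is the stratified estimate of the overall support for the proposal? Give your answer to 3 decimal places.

Wₕ = Nₕ/N with N = 23017: 0.2841, 0.3003, 0.1520, 0.2086, 0.0550.
p̂_st = 0.2841·0.34 + 0.3003·0.50 + 0.1520·0.71 + 0.2086·0.23 + 0.0550·0.78 ≈ 0.44554... → 0.446.

0.446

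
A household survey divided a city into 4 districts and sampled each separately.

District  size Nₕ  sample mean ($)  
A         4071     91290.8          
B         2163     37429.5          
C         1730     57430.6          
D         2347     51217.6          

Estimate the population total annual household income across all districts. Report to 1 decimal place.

Estimate total by summing Nₕ·x̄ₕ over strata.
4071·91290.8 + 2163·37429.5 + 1730·57430.6 + 2347·51217.6 = 371644846.8 + 80960008.5 + 99354938 + 120207707.2 = 672167500.5.

672167500.5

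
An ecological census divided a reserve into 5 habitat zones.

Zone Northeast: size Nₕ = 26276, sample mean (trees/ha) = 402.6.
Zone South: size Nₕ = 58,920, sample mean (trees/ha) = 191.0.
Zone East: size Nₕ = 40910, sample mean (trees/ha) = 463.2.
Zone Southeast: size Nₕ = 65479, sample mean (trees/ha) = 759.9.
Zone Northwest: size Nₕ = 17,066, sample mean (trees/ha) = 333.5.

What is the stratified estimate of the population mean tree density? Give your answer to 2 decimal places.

N = 26276 + 58920 + 40910 + 65479 + 17066 = 208651.
Overall mean = Σ (Nₕ/N)·x̄ₕ — weight by population share, not a simple average.
Σ Nₕx̄ₕ = 26276·402.6 + 58920·191.0 + 40910·463.2 + 65479·759.9 + 17066·333.5 = 10578717.6 + 11253720 + 18949512 + 49757492.1 + 5691511 = 96230952.7.
Divide by N: 96230952.7 / 208651 = 461.2053... → 461.21.

461.21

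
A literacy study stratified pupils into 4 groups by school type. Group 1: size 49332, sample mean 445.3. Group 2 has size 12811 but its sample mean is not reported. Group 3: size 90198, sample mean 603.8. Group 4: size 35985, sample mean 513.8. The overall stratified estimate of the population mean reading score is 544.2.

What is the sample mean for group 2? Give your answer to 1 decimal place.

Σ Nₕx̄ₕ = N·μ, so 12811·x̄_2 = 188326·544.2 − (49332·445.3 + 90198·603.8 + 35985·513.8).
= 102487009.2 − 94918185 = 7568824.2.
x̄_2 = 7568824.2 / 12811 = 590.807... → 590.8.

590.8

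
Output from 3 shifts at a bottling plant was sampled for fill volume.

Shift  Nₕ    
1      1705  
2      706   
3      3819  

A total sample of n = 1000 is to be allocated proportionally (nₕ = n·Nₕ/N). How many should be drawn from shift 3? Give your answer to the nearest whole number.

N = 1705 + 706 + 3819 = 6230.
n_3 = 1000·3819/6230 = 613.002... → 613.

613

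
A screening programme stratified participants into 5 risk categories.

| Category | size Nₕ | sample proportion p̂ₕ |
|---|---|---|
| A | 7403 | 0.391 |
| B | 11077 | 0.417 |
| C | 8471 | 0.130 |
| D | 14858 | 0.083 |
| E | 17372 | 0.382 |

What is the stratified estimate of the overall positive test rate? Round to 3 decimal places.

0.279

Wₕ = Nₕ/N with N = 59181: 0.1251, 0.1872, 0.1431, 0.2511, 0.2935.
p̂_st = 0.1251·0.391 + 0.1872·0.417 + 0.1431·0.130 + 0.2511·0.083 + 0.2935·0.382 ≈ 0.27854... → 0.279.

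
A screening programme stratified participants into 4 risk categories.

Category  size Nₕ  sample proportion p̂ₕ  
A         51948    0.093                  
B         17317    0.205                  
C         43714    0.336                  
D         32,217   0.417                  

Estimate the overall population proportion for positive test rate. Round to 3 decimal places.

Wₕ = Nₕ/N with N = 145196: 0.3578, 0.1193, 0.3011, 0.2219.
p̂_st = 0.3578·0.093 + 0.1193·0.205 + 0.3011·0.336 + 0.2219·0.417 ≈ 0.25141... → 0.251.

0.251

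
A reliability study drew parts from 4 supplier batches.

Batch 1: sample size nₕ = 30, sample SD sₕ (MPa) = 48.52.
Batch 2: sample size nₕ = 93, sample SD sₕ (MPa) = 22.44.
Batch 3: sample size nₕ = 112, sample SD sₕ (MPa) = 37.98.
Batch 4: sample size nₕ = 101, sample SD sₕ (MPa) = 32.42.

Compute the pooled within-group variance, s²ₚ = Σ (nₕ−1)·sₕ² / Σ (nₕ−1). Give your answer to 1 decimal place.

1144.0

Degrees of freedom: 29 + 92 + 111 + 100 = 332.
Σ(nₕ−1)sₕ² = 29·2354.1904 + 92·503.5536 + 111·1442.4804 + 100·1051.0564 = 379819.4172.
s²ₚ = 379819.4172 / 332 = 1144.034... → 1144.0.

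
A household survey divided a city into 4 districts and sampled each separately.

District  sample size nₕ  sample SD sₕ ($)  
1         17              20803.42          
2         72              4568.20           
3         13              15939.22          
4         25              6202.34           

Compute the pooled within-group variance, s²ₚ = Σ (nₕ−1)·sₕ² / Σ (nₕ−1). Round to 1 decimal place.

1: (17−1)·20803.42² = 16·432782283.6964 = 6924516539.1424
2: (72−1)·4568.20² = 71·20868451.24 = 1481660038.04
3: (13−1)·15939.22² = 12·254058734.2084 = 3048704810.5008
4: (25−1)·6202.34² = 24·38469021.4756 = 923256515.4144
Numerator = 12378137903.0976; denominator = Σ(nₕ−1) = 123.
s²ₚ = 12378137903.0976/123 = 100635267.505... → 100635267.5.

100635267.5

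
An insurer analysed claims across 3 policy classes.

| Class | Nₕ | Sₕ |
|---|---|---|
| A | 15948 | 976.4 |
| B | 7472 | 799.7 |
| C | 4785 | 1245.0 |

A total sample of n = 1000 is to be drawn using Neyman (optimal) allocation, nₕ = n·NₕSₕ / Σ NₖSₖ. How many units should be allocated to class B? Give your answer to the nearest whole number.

Σ NₕSₕ = 15948·976.4 + 7472·799.7 + 4785·1245.0 = 27504310.6.
Share for B: 5975358.4/27504310.6 = 0.21725.
n_B = 1000 × 0.21725 = 217.252... → 217.

217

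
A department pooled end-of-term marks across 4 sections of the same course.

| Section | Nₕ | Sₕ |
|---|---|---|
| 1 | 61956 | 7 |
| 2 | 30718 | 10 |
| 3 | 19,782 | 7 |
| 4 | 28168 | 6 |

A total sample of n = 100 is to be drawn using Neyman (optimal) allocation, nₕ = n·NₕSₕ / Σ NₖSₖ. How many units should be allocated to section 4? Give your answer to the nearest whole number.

16

Σ NₕSₕ = 61956·7 + 30718·10 + 19782·7 + 28168·6 = 1048354.
Share for 4: 169008/1048354 = 0.16121.
n_4 = 100 × 0.16121 = 16.121... → 16.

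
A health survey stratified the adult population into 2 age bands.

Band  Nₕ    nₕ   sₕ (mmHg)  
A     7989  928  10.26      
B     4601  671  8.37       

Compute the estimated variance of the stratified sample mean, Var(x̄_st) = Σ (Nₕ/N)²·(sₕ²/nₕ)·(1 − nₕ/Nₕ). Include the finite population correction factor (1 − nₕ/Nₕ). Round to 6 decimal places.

0.052280

N = 12590; Wₕ = Nₕ/N.
band A: (7989/12590)²·10.26²/928·(1 − 928/7989) = 0.040369551
band B: (4601/12590)²·8.37²/671·(1 − 671/4601) = 0.011910273
Sum = 0.052279824 → 0.052280.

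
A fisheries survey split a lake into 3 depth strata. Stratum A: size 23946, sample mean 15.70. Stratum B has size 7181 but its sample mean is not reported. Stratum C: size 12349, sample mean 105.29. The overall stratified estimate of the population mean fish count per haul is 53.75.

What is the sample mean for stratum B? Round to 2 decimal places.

N = 23946 + 7181 + 12349 = 43476.
Overall total = μ·N = 53.75·43476 = 2336835.
Subtract the known strata: 23946·15.70 + 12349·105.29 = 1676178.41.
Remaining total for stratum B: 2336835 − 1676178.41 = 660656.59.
Divide by its size: 660656.59 / 7181 = 92.0006... → 92.00.

92.00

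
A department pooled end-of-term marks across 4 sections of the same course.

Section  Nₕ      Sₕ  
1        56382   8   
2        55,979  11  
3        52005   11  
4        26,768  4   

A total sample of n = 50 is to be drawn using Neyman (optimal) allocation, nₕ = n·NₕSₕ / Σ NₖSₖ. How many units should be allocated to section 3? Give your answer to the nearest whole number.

1: NₕSₕ = 56382·8 = 451056
2: NₕSₕ = 55979·11 = 615769
3: NₕSₕ = 52005·11 = 572055
4: NₕSₕ = 26768·4 = 107072
Σ NₕSₕ = 1745952.
n_3 = 50·572055/1745952 = 16.382... → 16.

16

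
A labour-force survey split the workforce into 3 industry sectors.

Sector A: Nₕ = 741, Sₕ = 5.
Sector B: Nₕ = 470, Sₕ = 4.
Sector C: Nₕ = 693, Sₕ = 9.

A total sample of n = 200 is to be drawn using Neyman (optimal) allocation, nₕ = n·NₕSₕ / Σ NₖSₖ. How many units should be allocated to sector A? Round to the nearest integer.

63

Σ NₕSₕ = 741·5 + 470·4 + 693·9 = 11822.
Share for A: 3705/11822 = 0.31340.
n_A = 200 × 0.31340 = 62.680... → 63.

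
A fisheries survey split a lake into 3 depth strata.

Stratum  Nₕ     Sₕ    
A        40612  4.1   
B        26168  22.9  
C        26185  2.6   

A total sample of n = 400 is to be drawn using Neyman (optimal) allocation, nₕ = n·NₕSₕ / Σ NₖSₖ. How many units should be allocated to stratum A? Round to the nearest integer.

Σ NₕSₕ = 40612·4.1 + 26168·22.9 + 26185·2.6 = 833837.4.
Share for A: 166509.2/833837.4 = 0.19969.
n_A = 400 × 0.19969 = 79.876... → 80.

80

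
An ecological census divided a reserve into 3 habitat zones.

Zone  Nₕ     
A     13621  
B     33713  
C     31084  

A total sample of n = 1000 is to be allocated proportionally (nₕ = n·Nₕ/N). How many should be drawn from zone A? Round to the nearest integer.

174

Share of zone A = 13621/78418 = 0.17370.
Allocate 1000 × 0.17370 = 173.697... → 174.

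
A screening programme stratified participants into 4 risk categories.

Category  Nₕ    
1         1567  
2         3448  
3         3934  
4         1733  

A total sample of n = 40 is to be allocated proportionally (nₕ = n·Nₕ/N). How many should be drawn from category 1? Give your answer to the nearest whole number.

6

N = 1567 + 3448 + 3934 + 1733 = 10682.
n_1 = 40·1567/10682 = 5.868... → 6.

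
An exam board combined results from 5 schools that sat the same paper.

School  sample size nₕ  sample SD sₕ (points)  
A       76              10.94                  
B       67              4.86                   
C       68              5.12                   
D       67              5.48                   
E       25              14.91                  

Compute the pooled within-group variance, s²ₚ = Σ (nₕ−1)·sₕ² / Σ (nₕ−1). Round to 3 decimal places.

Degrees of freedom: 75 + 66 + 67 + 66 + 24 = 298.
Σ(nₕ−1)sₕ² = 75·119.6836 + 66·23.6196 + 67·26.2144 + 66·30.0304 + 24·222.3081 = 19608.9292.
s²ₚ = 19608.9292 / 298 = 65.80178... → 65.802.

65.802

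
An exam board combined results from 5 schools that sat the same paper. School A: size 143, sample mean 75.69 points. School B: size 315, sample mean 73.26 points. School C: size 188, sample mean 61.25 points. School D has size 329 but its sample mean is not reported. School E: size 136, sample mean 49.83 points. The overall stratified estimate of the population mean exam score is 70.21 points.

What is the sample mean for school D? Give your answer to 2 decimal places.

Σ Nₕx̄ₕ = N·μ, so 329·x̄_D = 1111·70.21 − (143·75.69 + 315·73.26 + 188·61.25 + 136·49.83).
= 78003.31 − 52192.45 = 25810.86.
x̄_D = 25810.86 / 329 = 78.4525... → 78.45.

78.45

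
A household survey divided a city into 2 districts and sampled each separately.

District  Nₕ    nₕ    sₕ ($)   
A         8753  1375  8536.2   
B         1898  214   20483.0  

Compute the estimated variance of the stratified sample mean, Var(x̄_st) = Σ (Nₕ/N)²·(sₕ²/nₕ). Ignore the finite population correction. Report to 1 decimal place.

98046.4

N = 10651. Term for each stratum: Wₕ²sₕ²/nₕ.
Var(x̄_st) = 35789.8232 + 62256.5433 = 98046.3665 → 98046.4.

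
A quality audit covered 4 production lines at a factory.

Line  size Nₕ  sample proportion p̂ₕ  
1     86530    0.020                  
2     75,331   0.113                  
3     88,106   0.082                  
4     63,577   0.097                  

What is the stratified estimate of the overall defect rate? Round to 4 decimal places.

Wₕ = Nₕ/N with N = 313544: 0.2760, 0.2403, 0.2810, 0.2028.
p̂_st = 0.2760·0.020 + 0.2403·0.113 + 0.2810·0.082 + 0.2028·0.097 ≈ 0.075379... → 0.0754.

0.0754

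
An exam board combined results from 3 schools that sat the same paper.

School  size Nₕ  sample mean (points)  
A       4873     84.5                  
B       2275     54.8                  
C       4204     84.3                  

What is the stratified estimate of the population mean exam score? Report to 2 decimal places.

N = 4873 + 2275 + 4204 = 11352.
Overall mean = Σ (Nₕ/N)·x̄ₕ — weight by population share, not a simple average.
Σ Nₕx̄ₕ = 4873·84.5 + 2275·54.8 + 4204·84.3 = 411768.5 + 124670 + 354397.2 = 890835.7.
Divide by N: 890835.7 / 11352 = 78.4739... → 78.47.

78.47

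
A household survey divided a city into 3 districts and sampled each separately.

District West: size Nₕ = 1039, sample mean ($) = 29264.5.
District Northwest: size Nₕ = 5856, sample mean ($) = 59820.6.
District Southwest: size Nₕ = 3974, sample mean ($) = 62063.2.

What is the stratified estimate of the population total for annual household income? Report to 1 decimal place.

West: 1039·29264.5 = 30405815.5
Northwest: 5856·59820.6 = 350309433.6
Southwest: 3974·62063.2 = 246639156.8
τ̂ = Σ Nₕx̄ₕ = 627354405.9.

627354405.9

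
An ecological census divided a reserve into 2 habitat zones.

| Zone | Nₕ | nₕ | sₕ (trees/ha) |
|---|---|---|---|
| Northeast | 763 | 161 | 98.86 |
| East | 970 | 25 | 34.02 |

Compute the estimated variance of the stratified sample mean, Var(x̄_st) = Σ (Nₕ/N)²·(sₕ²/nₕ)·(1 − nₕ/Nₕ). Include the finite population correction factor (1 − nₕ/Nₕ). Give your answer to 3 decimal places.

N = 1733. Term for each stratum: Wₕ²sₕ²/nₕ·(1−nₕ/Nₕ).
Var(x̄_st) = 9.284088 + 14.129768 = 23.413856 → 23.414.

23.414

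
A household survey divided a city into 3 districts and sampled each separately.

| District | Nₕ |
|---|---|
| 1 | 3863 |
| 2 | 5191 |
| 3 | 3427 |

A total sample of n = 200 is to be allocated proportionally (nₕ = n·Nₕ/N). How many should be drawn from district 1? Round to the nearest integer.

Share of district 1 = 3863/12481 = 0.30951.
Allocate 200 × 0.30951 = 61.902... → 62.

62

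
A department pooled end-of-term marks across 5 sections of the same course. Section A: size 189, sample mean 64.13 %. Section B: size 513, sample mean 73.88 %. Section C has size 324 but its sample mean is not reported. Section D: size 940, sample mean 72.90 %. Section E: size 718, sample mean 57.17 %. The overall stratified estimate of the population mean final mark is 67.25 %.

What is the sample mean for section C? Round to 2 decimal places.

64.52

N = 189 + 513 + 324 + 940 + 718 = 2684.
Overall total = μ·N = 67.25·2684 = 180499.
Subtract the known strata: 189·64.13 + 513·73.88 + 940·72.90 + 718·57.17 = 159595.07.
Remaining total for section C: 180499 − 159595.07 = 20903.93.
Divide by its size: 20903.93 / 324 = 64.5183... → 64.52.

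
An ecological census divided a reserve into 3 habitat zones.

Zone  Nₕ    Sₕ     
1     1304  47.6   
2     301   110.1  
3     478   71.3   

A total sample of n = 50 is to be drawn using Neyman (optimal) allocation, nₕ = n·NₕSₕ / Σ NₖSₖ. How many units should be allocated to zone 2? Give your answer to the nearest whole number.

13

Σ NₕSₕ = 1304·47.6 + 301·110.1 + 478·71.3 = 129291.9.
Share for 2: 33140.1/129291.9 = 0.25632.
n_2 = 50 × 0.25632 = 12.816... → 13.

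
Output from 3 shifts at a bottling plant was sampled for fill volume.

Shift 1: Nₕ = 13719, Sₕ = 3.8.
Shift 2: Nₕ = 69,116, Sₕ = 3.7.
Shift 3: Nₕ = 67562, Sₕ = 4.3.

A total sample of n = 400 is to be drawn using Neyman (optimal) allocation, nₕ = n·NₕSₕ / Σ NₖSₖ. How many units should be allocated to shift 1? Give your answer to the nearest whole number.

35

1: NₕSₕ = 13719·3.8 = 52132.2
2: NₕSₕ = 69116·3.7 = 255729.2
3: NₕSₕ = 67562·4.3 = 290516.6
Σ NₕSₕ = 598378.
n_1 = 400·52132.2/598378 = 34.849... → 35.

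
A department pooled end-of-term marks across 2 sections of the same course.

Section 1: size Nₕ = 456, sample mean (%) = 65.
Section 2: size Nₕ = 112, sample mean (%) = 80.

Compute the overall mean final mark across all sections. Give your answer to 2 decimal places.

67.96

N = 568; weights Wₕ = Nₕ/N = (0.8028, 0.1972).
x̄_st = Σ Wₕ·x̄ₕ = 0.8028·65 + 0.1972·80 ≈ 67.9577...
→ 67.96.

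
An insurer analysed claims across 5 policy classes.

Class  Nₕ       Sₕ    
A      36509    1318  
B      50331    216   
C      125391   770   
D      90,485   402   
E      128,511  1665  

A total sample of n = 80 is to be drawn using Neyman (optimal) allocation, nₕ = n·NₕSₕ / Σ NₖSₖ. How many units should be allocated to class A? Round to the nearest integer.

9

Σ NₕSₕ = 36509·1318 + 50331·216 + 125391·770 + 90485·402 + 128511·1665 = 405887213.
Share for A: 48118862/405887213 = 0.11855.
n_A = 80 × 0.11855 = 9.484... → 9.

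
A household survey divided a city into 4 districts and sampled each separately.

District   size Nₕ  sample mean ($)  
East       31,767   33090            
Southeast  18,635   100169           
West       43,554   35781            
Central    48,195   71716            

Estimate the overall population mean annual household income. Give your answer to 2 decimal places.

55803.88

x̄_st = (Σ Nₕx̄ₕ) / (Σ Nₕ) = (31767·33090 + 18635·100169 + 43554·35781 + 48195·71716) / 142151
= 7932577639 / 142151 = 55803.8821... → 55803.88.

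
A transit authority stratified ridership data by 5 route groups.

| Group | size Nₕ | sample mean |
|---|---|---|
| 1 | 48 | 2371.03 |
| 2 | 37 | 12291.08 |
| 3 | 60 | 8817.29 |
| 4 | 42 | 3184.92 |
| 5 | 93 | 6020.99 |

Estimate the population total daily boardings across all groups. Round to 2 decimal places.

1: 48·2371.03 = 113809.44
2: 37·12291.08 = 454769.96
3: 60·8817.29 = 529037.4
4: 42·3184.92 = 133766.64
5: 93·6020.99 = 559952.07
τ̂ = Σ Nₕx̄ₕ = 1791335.51.

1791335.51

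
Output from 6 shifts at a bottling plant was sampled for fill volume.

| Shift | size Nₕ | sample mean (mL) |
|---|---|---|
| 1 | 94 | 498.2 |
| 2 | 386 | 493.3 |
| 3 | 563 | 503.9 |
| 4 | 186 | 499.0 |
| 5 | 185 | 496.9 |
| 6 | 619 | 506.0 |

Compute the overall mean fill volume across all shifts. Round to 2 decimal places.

501.18

x̄_st = (Σ Nₕx̄ₕ) / (Σ Nₕ) = (94·498.2 + 386·493.3 + 563·503.9 + 186·499.0 + 185·496.9 + 619·506.0) / 2033
= 1018894.8 / 2033 = 501.1780... → 501.18.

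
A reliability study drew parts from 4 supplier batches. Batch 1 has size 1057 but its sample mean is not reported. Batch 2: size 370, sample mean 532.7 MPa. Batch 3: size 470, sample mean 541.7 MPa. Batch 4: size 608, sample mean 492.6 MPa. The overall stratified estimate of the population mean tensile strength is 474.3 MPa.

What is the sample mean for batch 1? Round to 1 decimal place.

413.4

Σ Nₕx̄ₕ = N·μ, so 1057·x̄_1 = 2505·474.3 − (370·532.7 + 470·541.7 + 608·492.6).
= 1188121.5 − 751198.8 = 436922.7.
x̄_1 = 436922.7 / 1057 = 413.361... → 413.4.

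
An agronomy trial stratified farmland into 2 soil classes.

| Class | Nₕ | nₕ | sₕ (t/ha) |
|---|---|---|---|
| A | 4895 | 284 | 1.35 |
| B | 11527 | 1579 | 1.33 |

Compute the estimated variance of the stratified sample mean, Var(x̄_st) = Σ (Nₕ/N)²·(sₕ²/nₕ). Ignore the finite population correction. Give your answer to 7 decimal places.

0.0011221

N = 16422. Term for each stratum: Wₕ²sₕ²/nₕ.
Var(x̄_st) = 0.0005701675 + 0.0005519524 = 0.0011221200 → 0.0011221.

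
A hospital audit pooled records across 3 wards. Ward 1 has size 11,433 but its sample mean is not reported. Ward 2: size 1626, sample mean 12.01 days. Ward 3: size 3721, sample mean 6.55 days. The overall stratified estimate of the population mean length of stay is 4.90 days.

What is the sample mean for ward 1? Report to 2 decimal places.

N = 11433 + 1626 + 3721 = 16780.
Overall total = μ·N = 4.90·16780 = 82222.
Subtract the known strata: 1626·12.01 + 3721·6.55 = 43900.81.
Remaining total for ward 1: 82222 − 43900.81 = 38321.19.
Divide by its size: 38321.19 / 11433 = 3.3518... → 3.35.

3.35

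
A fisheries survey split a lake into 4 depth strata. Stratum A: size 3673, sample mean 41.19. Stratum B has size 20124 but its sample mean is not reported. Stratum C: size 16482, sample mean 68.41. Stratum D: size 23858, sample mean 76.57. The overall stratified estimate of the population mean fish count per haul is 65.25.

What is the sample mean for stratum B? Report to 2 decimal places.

53.63

N = 3673 + 20124 + 16482 + 23858 = 64137.
Overall total = μ·N = 65.25·64137 = 4184939.25.
Subtract the known strata: 3673·41.19 + 16482·68.41 + 23858·76.57 = 3105631.55.
Remaining total for stratum B: 4184939.25 − 3105631.55 = 1079307.7.
Divide by its size: 1079307.7 / 20124 = 53.6329... → 53.63.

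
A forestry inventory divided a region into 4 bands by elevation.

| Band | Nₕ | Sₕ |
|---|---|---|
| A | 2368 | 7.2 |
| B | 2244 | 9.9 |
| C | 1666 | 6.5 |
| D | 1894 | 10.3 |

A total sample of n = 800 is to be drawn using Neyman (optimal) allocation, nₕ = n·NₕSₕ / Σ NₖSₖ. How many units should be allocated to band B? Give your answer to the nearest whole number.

Σ NₕSₕ = 2368·7.2 + 2244·9.9 + 1666·6.5 + 1894·10.3 = 69602.4.
Share for B: 22215.6/69602.4 = 0.31918.
n_B = 800 × 0.31918 = 255.343... → 255.

255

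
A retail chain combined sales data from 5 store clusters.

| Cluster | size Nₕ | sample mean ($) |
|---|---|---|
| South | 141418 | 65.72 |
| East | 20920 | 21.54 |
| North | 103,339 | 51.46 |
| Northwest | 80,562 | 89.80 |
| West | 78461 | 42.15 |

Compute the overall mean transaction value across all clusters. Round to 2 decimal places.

60.29

N = 424700; weights Wₕ = Nₕ/N = (0.3330, 0.0493, 0.2433, 0.1897, 0.1847).
x̄_st = Σ Wₕ·x̄ₕ = 0.3330·65.72 + 0.0493·21.54 + 0.2433·51.46 + 0.1897·89.80 + 0.1847·42.15 ≈ 60.2873...
→ 60.29.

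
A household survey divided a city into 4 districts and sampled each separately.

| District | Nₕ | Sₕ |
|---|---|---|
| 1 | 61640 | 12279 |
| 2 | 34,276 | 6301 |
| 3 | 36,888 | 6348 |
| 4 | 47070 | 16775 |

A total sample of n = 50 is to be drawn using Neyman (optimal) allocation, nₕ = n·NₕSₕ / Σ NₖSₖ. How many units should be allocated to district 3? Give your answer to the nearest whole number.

6

Σ NₕSₕ = 61640·12279 + 34276·6301 + 36888·6348 + 47070·16775 = 1996614910.
Share for 3: 234165024/1996614910 = 0.11728.
n_3 = 50 × 0.11728 = 5.864... → 6.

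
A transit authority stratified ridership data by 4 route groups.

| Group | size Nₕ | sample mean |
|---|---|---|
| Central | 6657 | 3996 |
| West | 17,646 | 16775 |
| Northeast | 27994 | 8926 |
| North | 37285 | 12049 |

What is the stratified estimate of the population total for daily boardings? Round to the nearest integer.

1021734431

Central: 6657·3996 = 26601372
West: 17646·16775 = 296011650
Northeast: 27994·8926 = 249874444
North: 37285·12049 = 449246965
τ̂ = Σ Nₕx̄ₕ = 1021734431.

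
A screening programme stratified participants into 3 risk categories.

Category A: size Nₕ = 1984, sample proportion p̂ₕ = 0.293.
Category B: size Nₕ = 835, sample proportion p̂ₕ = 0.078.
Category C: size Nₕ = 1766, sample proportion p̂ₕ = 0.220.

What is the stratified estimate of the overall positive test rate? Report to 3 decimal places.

0.226

N = 1984 + 835 + 1766 = 4585.
Overall proportion = Σ (Nₕ/N)·p̂ₕ.
Σ Nₕp̂ₕ = 581.312 + 65.13 + 388.52 = 1034.962.
1034.962 / 4585 = 0.22573... → 0.226.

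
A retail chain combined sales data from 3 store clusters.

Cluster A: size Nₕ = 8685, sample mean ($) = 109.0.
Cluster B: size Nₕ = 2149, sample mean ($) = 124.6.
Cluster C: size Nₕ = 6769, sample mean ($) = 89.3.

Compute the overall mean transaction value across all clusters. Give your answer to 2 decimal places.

103.33

N = 8685 + 2149 + 6769 = 17603.
The stratified mean weights each stratum mean by its population share Nₕ/N.
Σ Nₕx̄ₕ = 8685·109.0 + 2149·124.6 + 6769·89.3 = 946665 + 267765.4 + 604471.7 = 1818902.1.
Divide by N: 1818902.1 / 17603 = 103.3291... → 103.33.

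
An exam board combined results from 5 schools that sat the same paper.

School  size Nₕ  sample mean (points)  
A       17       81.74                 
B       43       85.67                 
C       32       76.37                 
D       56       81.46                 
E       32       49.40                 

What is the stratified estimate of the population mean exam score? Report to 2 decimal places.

75.89

N = 17 + 43 + 32 + 56 + 32 = 180.
Overall mean = Σ (Nₕ/N)·x̄ₕ — weight by population share, not a simple average.
Σ Nₕx̄ₕ = 17·81.74 + 43·85.67 + 32·76.37 + 56·81.46 + 32·49.40 = 1389.58 + 3683.81 + 2443.84 + 4561.76 + 1580.8 = 13659.79.
Divide by N: 13659.79 / 180 = 75.8877... → 75.89.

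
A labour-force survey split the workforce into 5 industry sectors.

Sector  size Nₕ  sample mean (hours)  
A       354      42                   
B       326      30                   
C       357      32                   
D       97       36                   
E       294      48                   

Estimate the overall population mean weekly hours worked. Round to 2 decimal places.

N = 1428; weights Wₕ = Nₕ/N = (0.2479, 0.2283, 0.2500, 0.0679, 0.2059).
x̄_st = Σ Wₕ·x̄ₕ = 0.2479·42 + 0.2283·30 + 0.2500·32 + 0.0679·36 + 0.2059·48 ≈ 37.5882...
→ 37.59.

37.59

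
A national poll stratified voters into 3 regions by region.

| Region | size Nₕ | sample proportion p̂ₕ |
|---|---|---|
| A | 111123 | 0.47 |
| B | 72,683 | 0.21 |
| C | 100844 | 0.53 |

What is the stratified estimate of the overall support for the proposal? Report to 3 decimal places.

N = 111123 + 72683 + 100844 = 284650.
Overall proportion = Σ (Nₕ/N)·p̂ₕ.
Σ Nₕp̂ₕ = 52227.81 + 15263.43 + 53447.32 = 120938.56.
120938.56 / 284650 = 0.42487... → 0.425.

0.425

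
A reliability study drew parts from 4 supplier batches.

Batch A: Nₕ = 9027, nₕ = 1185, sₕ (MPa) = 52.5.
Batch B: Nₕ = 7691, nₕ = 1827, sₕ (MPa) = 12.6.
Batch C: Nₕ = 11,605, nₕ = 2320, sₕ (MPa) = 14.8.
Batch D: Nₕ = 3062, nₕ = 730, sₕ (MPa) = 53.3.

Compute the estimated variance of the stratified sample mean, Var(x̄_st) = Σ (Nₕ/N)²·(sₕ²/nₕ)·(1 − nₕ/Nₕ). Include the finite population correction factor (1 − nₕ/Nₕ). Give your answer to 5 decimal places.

0.20968

N = 31385. Term for each stratum: Wₕ²sₕ²/nₕ·(1−nₕ/Nₕ).
Var(x̄_st) = 0.16715766 + 0.00397864 + 0.01032805 + 0.02821117 = 0.20967551 → 0.20968.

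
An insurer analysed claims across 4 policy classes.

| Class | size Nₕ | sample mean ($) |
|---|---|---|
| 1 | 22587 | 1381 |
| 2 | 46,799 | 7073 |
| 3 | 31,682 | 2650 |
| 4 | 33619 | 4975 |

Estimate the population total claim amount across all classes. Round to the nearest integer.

613413799

1: 22587·1381 = 31192647
2: 46799·7073 = 331009327
3: 31682·2650 = 83957300
4: 33619·4975 = 167254525
τ̂ = Σ Nₕx̄ₕ = 613413799.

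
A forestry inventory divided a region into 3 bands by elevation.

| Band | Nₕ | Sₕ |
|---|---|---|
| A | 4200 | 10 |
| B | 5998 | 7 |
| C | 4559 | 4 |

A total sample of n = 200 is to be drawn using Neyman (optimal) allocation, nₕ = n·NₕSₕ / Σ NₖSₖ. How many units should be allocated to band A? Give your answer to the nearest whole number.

82

A: NₕSₕ = 4200·10 = 42000
B: NₕSₕ = 5998·7 = 41986
C: NₕSₕ = 4559·4 = 18236
Σ NₕSₕ = 102222.
n_A = 200·42000/102222 = 82.174... → 82.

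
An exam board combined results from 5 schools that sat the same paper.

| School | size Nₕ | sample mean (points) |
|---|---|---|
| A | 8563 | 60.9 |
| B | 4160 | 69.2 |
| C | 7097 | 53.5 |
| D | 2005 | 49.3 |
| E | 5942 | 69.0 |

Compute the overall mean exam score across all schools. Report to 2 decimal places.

61.15

N = 27767; weights Wₕ = Nₕ/N = (0.3084, 0.1498, 0.2556, 0.0722, 0.2140).
x̄_st = Σ Wₕ·x̄ₕ = 0.3084·60.9 + 0.1498·69.2 + 0.2556·53.5 + 0.0722·49.3 + 0.2140·69.0 ≈ 61.1479...
→ 61.15.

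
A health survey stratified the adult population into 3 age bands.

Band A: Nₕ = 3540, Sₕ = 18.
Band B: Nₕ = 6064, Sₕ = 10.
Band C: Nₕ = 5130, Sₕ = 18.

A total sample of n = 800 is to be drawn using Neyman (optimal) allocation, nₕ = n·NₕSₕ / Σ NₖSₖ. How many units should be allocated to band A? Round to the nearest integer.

Σ NₕSₕ = 3540·18 + 6064·10 + 5130·18 = 216700.
Share for A: 63720/216700 = 0.29405.
n_A = 800 × 0.29405 = 235.238... → 235.

235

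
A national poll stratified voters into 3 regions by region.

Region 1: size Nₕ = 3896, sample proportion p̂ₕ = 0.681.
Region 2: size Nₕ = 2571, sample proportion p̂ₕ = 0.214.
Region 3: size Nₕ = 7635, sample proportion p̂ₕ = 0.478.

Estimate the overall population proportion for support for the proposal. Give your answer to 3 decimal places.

0.486

Wₕ = Nₕ/N with N = 14102: 0.2763, 0.1823, 0.5414.
p̂_st = 0.2763·0.681 + 0.1823·0.214 + 0.5414·0.478 ≈ 0.48595... → 0.486.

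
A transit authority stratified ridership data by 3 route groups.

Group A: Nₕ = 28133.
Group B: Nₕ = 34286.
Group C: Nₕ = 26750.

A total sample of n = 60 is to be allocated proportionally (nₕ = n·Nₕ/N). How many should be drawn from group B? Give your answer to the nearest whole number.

Share of group B = 34286/89169 = 0.38451.
Allocate 60 × 0.38451 = 23.070... → 23.

23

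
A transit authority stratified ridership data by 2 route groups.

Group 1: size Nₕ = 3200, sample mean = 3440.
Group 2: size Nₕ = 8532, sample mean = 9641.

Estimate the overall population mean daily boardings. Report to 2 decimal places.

7949.63

x̄_st = (Σ Nₕx̄ₕ) / (Σ Nₕ) = (3200·3440 + 8532·9641) / 11732
= 93265012 / 11732 = 7949.6260... → 7949.63.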